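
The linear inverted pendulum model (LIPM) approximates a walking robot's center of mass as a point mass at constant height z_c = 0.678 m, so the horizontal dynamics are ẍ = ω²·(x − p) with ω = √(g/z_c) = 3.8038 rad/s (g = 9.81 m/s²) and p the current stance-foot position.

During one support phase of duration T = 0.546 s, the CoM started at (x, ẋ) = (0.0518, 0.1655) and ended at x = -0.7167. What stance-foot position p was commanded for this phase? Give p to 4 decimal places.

p = 0.3595

ωT = 3.8038·0.546 = 2.076875; cosh(ωT) = 4.052407, sinh(ωT) = 3.927086
x(T) = p + (x₀−p)·cosh(ωT) + (ẋ₀/ω)·sinh(ωT) ⇒ p·(1 − cosh) = x(T) − x₀·cosh − (ẋ₀/ω)·sinh
numerator   = -0.7167 − (0.0518)·4.052407 − (0.1655/3.8038)·3.927086 = -1.097479
denominator = 1 − 4.052407 = -3.052407
p = -1.097479 / -3.052407 = 0.3595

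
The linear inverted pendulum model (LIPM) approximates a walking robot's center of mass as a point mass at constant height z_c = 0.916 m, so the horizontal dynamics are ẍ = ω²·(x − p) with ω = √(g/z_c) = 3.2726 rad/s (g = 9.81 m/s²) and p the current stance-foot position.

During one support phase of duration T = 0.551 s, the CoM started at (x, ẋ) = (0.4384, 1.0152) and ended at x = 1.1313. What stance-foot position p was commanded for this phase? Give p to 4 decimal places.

ωT = 3.2726·0.551 = 1.803203; cosh(ωT) = 3.116912, sinh(ωT) = 2.952141
x(T) = p + (x₀−p)·cosh(ωT) + (ẋ₀/ω)·sinh(ωT) ⇒ p·(1 − cosh) = x(T) − x₀·cosh − (ẋ₀/ω)·sinh
numerator   = 1.1313 − (0.4384)·3.116912 − (1.0152/3.2726)·2.952141 = -1.150944
denominator = 1 − 3.116912 = -2.116912
p = -1.150944 / -2.116912 = 0.5437

p = 0.5437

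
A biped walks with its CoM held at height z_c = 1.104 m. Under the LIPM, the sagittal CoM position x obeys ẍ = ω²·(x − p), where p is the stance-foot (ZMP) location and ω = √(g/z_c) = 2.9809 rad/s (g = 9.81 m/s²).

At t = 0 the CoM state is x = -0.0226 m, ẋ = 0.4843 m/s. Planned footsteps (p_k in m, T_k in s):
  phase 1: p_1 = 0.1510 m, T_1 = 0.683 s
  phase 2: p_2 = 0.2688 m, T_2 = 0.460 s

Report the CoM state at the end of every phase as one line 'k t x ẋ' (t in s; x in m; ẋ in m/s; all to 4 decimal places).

1 0.6830 0.0864 -0.0617
2 1.1430 -0.1518 -1.1314

phase 1: p=0.1510, T=0.683, ωT=2.035955, cosh=3.895059, sinh=3.764503; start (x,ẋ)=(-0.022600, 0.484300) → end (x,ẋ)=(0.086428, -0.061694)
phase 2: p=0.2688, T=0.460, ωT=1.371214, cosh=2.096965, sinh=1.843166; start (x,ẋ)=(0.086428, -0.061694) → end (x,ẋ)=(-0.151775, -1.131376)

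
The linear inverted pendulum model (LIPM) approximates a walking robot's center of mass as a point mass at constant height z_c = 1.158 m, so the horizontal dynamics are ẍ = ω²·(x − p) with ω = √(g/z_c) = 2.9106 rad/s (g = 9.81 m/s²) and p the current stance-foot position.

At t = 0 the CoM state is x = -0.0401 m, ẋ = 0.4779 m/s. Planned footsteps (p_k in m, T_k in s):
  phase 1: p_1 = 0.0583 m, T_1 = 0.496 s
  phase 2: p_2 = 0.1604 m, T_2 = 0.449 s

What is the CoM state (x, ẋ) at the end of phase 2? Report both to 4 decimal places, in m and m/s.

phase 1: p=0.0583, T=0.496, ωT=1.443658, cosh=2.236112, sinh=2.000049; start (x,ẋ)=(-0.040100, 0.477900) → end (x,ẋ)=(0.166661, 0.495818)
phase 2: p=0.1604, T=0.449, ωT=1.306859, cosh=1.982611, sinh=1.711942; start (x,ẋ)=(0.166661, 0.495818) → end (x,ẋ)=(0.464440, 1.014209)

x = 0.4644, ẋ = 1.0142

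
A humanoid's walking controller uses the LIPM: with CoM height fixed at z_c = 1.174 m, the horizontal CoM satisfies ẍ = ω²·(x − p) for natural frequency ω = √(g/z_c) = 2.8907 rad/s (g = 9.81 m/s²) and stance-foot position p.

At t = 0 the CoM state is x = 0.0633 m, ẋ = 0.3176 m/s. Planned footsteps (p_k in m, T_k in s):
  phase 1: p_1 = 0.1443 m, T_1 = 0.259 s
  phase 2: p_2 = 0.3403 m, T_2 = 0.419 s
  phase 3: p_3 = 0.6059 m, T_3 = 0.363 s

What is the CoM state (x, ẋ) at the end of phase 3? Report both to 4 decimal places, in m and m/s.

x = -0.4818, ẋ = -2.7890

phase 1: p=0.1443, T=0.259, ωT=0.748691, cosh=1.293608, sinh=0.820623; start (x,ẋ)=(0.063300, 0.317600) → end (x,ẋ)=(0.129679, 0.218704)
phase 2: p=0.3403, T=0.419, ωT=1.211203, cosh=1.827681, sinh=1.529842; start (x,ẋ)=(0.129679, 0.218704) → end (x,ẋ)=(0.071097, -0.531710)
phase 3: p=0.6059, T=0.363, ωT=1.049324, cosh=1.602947, sinh=1.252773; start (x,ẋ)=(0.071097, -0.531710) → end (x,ẋ)=(-0.481794, -2.789035)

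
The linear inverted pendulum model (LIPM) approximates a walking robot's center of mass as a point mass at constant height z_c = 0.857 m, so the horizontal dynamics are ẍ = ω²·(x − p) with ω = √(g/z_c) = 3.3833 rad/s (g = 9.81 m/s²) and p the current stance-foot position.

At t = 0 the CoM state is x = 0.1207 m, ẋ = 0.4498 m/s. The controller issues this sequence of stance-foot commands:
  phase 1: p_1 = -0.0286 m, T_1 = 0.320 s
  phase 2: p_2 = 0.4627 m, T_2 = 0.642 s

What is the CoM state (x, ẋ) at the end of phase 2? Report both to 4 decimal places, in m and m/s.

x = 1.9360, ẋ = 5.1718

phase 1: p=-0.0286, T=0.320, ωT=1.082656, cosh=1.645603, sinh=1.306908; start (x,ẋ)=(0.120700, 0.449800) → end (x,ẋ)=(0.390838, 1.400346)
phase 2: p=0.4627, T=0.642, ωT=2.172079, cosh=4.445224, sinh=4.331284; start (x,ẋ)=(0.390838, 1.400346) → end (x,ẋ)=(1.935975, 5.171788)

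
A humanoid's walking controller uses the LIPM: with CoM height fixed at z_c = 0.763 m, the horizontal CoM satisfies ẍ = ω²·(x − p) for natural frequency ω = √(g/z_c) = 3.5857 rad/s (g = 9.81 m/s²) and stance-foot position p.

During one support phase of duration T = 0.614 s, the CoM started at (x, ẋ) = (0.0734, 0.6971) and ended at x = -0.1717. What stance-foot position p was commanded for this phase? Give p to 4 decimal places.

ωT = 3.5857·0.614 = 2.201620; cosh(ωT) = 4.575134, sinh(ωT) = 4.464510
x(T) = p + (x₀−p)·cosh(ωT) + (ẋ₀/ω)·sinh(ωT) ⇒ p·(1 − cosh) = x(T) − x₀·cosh − (ẋ₀/ω)·sinh
numerator   = -0.1717 − (0.0734)·4.575134 − (0.6971/3.5857)·4.464510 = -1.375465
denominator = 1 − 4.575134 = -3.575134
p = -1.375465 / -3.575134 = 0.3847

p = 0.3847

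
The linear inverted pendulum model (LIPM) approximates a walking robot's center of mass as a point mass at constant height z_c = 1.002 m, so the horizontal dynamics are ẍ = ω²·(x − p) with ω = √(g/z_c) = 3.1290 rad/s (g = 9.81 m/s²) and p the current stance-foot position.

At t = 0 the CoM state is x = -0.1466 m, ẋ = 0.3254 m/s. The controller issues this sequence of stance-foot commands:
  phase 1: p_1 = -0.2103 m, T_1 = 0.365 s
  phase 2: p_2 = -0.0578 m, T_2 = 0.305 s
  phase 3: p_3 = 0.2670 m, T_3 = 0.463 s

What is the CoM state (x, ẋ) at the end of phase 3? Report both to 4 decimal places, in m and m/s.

x = 1.5917, ẋ = 4.4306

phase 1: p=-0.2103, T=0.365, ωT=1.142085, cosh=1.726224, sinh=1.407071; start (x,ẋ)=(-0.146600, 0.325400) → end (x,ẋ)=(0.045989, 0.842167)
phase 2: p=-0.0578, T=0.305, ωT=0.954345, cosh=1.491017, sinh=1.105952; start (x,ẋ)=(0.045989, 0.842167) → end (x,ẋ)=(0.394616, 1.614848)
phase 3: p=0.2670, T=0.463, ωT=1.448727, cosh=2.246280, sinh=2.011411; start (x,ẋ)=(0.394616, 1.614848) → end (x,ẋ)=(1.591733, 4.430580)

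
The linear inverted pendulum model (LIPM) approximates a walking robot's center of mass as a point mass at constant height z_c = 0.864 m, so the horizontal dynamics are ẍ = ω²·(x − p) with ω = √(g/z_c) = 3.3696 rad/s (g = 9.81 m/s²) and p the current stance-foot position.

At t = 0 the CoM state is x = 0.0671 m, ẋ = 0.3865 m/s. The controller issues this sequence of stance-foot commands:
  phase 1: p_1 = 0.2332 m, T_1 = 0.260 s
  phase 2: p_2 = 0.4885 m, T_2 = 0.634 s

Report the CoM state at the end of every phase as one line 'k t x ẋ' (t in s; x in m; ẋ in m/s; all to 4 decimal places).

phase 1: p=0.2332, T=0.260, ωT=0.876096, cosh=1.408956, sinh=0.992550; start (x,ẋ)=(0.067100, 0.386500) → end (x,ẋ)=(0.113020, -0.010960)
phase 2: p=0.4885, T=0.634, ωT=2.136326, cosh=4.293180, sinh=4.175092; start (x,ẋ)=(0.113020, -0.010960) → end (x,ẋ)=(-1.137083, -5.329450)

1 0.2600 0.1130 -0.0110
2 0.8940 -1.1371 -5.3295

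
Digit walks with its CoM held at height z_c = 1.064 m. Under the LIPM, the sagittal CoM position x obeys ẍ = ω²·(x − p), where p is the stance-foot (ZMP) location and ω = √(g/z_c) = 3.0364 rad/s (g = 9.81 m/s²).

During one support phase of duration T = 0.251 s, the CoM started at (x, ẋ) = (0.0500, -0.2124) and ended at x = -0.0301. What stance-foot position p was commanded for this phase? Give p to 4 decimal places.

p = 0.1205

ωT = 3.0364·0.251 = 0.762136; cosh(ωT) = 1.304759, sinh(ωT) = 0.838090
x(T) = p + (x₀−p)·cosh(ωT) + (ẋ₀/ω)·sinh(ωT) ⇒ p·(1 − cosh) = x(T) − x₀·cosh − (ẋ₀/ω)·sinh
numerator   = -0.0301 − (0.0500)·1.304759 − (-0.2124/3.0364)·0.838090 = -0.036712
denominator = 1 − 1.304759 = -0.304759
p = -0.036712 / -0.304759 = 0.1205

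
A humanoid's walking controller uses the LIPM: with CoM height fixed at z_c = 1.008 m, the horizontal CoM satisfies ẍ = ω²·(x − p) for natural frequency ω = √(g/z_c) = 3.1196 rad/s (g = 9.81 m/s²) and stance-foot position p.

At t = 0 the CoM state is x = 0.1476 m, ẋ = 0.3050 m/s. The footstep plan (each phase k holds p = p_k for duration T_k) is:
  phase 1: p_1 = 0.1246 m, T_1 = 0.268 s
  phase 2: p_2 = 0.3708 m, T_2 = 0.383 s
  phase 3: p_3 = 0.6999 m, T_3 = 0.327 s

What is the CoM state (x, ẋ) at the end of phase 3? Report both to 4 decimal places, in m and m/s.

x = 0.3176, ẋ = -0.7276

phase 1: p=0.1246, T=0.268, ωT=0.836053, cosh=1.370330, sinh=0.936912; start (x,ẋ)=(0.147600, 0.305000) → end (x,ẋ)=(0.247718, 0.485175)
phase 2: p=0.3708, T=0.383, ωT=1.194807, cosh=1.802841, sinh=1.500079; start (x,ẋ)=(0.247718, 0.485175) → end (x,ẋ)=(0.382203, 0.298715)
phase 3: p=0.6999, T=0.327, ωT=1.020109, cosh=1.567027, sinh=1.206471; start (x,ẋ)=(0.382203, 0.298715) → end (x,ẋ)=(0.317585, -0.727624)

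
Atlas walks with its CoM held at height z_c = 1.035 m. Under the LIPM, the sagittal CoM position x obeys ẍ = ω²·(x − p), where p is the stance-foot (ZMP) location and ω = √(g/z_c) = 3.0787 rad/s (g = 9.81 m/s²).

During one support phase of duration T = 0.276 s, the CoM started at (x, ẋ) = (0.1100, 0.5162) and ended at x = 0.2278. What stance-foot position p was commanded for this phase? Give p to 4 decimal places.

ωT = 3.0787·0.276 = 0.849721; cosh(ωT) = 1.383264, sinh(ωT) = 0.955730
x(T) = p + (x₀−p)·cosh(ωT) + (ẋ₀/ω)·sinh(ωT) ⇒ p·(1 − cosh) = x(T) − x₀·cosh − (ẋ₀/ω)·sinh
numerator   = 0.2278 − (0.1100)·1.383264 − (0.5162/3.0787)·0.955730 = -0.084605
denominator = 1 − 1.383264 = -0.383264
p = -0.084605 / -0.383264 = 0.2207

p = 0.2207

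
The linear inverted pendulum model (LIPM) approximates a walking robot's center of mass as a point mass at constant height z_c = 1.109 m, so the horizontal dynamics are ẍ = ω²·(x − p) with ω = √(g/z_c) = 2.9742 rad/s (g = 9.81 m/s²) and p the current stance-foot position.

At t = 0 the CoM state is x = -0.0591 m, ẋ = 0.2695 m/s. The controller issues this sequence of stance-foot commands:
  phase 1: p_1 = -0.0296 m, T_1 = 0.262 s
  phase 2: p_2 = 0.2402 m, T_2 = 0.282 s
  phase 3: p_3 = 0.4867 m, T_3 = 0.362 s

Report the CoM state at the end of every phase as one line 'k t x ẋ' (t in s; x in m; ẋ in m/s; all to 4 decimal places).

1 0.2620 0.0095 0.2800
2 0.5440 0.0120 -0.2610
3 0.9060 -0.4046 -2.2588

phase 1: p=-0.0296, T=0.262, ωT=0.779240, cosh=1.319285, sinh=0.860531; start (x,ẋ)=(-0.059100, 0.269500) → end (x,ẋ)=(0.009456, 0.280045)
phase 2: p=0.2402, T=0.282, ωT=0.838724, cosh=1.372838, sinh=0.940576; start (x,ẋ)=(0.009456, 0.280045) → end (x,ẋ)=(0.011989, -0.261041)
phase 3: p=0.4867, T=0.362, ωT=1.076660, cosh=1.637797, sinh=1.297065; start (x,ẋ)=(0.011989, -0.261041) → end (x,ẋ)=(-0.404622, -2.258839)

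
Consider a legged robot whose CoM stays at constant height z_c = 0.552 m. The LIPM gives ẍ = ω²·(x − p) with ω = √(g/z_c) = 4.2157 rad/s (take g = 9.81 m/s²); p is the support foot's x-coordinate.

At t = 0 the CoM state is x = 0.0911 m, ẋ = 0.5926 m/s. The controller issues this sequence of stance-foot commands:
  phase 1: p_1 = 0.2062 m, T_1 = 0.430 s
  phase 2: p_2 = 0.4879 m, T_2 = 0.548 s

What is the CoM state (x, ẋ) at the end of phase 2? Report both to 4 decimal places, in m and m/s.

phase 1: p=0.2062, T=0.430, ωT=1.812751, cosh=3.145242, sinh=2.982038; start (x,ẋ)=(0.091100, 0.592600) → end (x,ẋ)=(0.263367, 0.416905)
phase 2: p=0.4879, T=0.548, ωT=2.310204, cosh=5.087859, sinh=4.988617; start (x,ẋ)=(0.263367, 0.416905) → end (x,ẋ)=(-0.161151, -2.600890)

x = -0.1612, ẋ = -2.6009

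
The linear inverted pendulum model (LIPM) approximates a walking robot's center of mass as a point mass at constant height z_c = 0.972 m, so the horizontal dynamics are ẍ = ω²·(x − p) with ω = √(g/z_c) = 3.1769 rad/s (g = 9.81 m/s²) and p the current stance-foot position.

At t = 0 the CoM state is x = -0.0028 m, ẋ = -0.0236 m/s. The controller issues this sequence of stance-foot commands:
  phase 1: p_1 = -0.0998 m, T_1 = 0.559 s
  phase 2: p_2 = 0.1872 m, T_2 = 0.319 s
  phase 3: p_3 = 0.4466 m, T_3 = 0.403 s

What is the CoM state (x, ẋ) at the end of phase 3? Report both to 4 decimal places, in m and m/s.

x = 1.1295, ẋ = 2.4849

phase 1: p=-0.0998, T=0.559, ωT=1.775887, cosh=3.037425, sinh=2.868092; start (x,ẋ)=(-0.002800, -0.023600) → end (x,ẋ)=(0.173524, 0.812146)
phase 2: p=0.1872, T=0.319, ωT=1.013431, cosh=1.559005, sinh=1.196033; start (x,ẋ)=(0.173524, 0.812146) → end (x,ẋ)=(0.471635, 1.214176)
phase 3: p=0.4466, T=0.403, ωT=1.280291, cosh=1.937821, sinh=1.659864; start (x,ẋ)=(0.471635, 1.214176) → end (x,ẋ)=(1.129495, 2.484869)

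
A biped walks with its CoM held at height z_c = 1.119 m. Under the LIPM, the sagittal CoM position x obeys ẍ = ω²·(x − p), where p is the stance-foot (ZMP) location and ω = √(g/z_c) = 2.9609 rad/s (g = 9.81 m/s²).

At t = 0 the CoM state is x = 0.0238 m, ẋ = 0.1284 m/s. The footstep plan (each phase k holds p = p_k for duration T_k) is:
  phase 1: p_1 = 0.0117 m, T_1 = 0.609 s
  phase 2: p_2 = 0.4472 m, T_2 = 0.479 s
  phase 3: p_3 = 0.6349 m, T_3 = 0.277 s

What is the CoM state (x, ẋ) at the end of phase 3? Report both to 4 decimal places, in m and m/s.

phase 1: p=0.0117, T=0.609, ωT=1.803188, cosh=3.116869, sinh=2.952096; start (x,ẋ)=(0.023800, 0.128400) → end (x,ẋ)=(0.177432, 0.505970)
phase 2: p=0.4472, T=0.479, ωT=1.418271, cosh=2.186053, sinh=1.943921; start (x,ẋ)=(0.177432, 0.505970) → end (x,ẋ)=(0.189658, -0.446638)
phase 3: p=0.6349, T=0.277, ωT=0.820169, cosh=1.355621, sinh=0.915264; start (x,ẋ)=(0.189658, -0.446638) → end (x,ẋ)=(-0.106742, -1.812079)

x = -0.1067, ẋ = -1.8121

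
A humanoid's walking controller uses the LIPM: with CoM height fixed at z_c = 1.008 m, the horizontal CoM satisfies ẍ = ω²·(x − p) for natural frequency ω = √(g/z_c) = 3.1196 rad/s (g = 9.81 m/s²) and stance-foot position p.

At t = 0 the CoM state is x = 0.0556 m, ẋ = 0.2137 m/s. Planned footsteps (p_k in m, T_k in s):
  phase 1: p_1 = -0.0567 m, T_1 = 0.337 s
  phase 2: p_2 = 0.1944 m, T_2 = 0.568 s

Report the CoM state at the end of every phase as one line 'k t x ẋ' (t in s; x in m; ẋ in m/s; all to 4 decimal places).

1 0.3370 0.2096 0.7831
2 0.9050 0.9574 2.5053

phase 1: p=-0.0567, T=0.337, ωT=1.051305, cosh=1.605432, sinh=1.255951; start (x,ẋ)=(0.055600, 0.213700) → end (x,ẋ)=(0.209626, 0.783080)
phase 2: p=0.1944, T=0.568, ωT=1.771933, cosh=3.026108, sinh=2.856104; start (x,ẋ)=(0.209626, 0.783080) → end (x,ẋ)=(0.957411, 2.505342)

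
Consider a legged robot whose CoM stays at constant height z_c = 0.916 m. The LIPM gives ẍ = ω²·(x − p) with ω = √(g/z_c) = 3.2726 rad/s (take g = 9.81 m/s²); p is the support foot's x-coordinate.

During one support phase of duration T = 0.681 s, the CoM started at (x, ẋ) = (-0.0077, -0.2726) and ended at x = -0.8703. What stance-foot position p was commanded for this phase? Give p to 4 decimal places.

ωT = 3.2726·0.681 = 2.228641; cosh(ωT) = 4.697454, sinh(ωT) = 4.589779
x(T) = p + (x₀−p)·cosh(ωT) + (ẋ₀/ω)·sinh(ωT) ⇒ p·(1 − cosh) = x(T) − x₀·cosh − (ẋ₀/ω)·sinh
numerator   = -0.8703 − (-0.0077)·4.697454 − (-0.2726/3.2726)·4.589779 = -0.451812
denominator = 1 − 4.697454 = -3.697454
p = -0.451812 / -3.697454 = 0.1222

p = 0.1222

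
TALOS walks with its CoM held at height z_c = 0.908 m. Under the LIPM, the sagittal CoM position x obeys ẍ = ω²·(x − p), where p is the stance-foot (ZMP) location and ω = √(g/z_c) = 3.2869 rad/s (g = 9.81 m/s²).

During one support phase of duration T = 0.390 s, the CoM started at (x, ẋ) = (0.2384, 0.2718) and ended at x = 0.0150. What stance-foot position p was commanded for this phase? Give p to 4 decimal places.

p = 0.6222

ωT = 3.2869·0.390 = 1.281891; cosh(ωT) = 1.940480, sinh(ωT) = 1.662968
x(T) = p + (x₀−p)·cosh(ωT) + (ẋ₀/ω)·sinh(ωT) ⇒ p·(1 − cosh) = x(T) − x₀·cosh − (ẋ₀/ω)·sinh
numerator   = 0.0150 − (0.2384)·1.940480 − (0.2718/3.2869)·1.662968 = -0.585124
denominator = 1 − 1.940480 = -0.940480
p = -0.585124 / -0.940480 = 0.6222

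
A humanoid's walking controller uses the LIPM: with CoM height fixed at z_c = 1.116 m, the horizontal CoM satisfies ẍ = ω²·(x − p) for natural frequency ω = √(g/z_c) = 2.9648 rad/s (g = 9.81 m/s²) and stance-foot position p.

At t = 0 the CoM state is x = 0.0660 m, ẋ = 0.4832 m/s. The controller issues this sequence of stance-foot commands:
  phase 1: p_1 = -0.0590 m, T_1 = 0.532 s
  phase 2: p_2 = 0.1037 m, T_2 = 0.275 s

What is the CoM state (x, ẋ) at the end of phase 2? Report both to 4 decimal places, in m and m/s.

phase 1: p=-0.0590, T=0.532, ωT=1.577274, cosh=2.524137, sinh=2.317600; start (x,ẋ)=(0.066000, 0.483200) → end (x,ẋ)=(0.634237, 2.078566)
phase 2: p=0.1037, T=0.275, ωT=0.815320, cosh=1.351198, sinh=0.908701; start (x,ẋ)=(0.634237, 2.078566) → end (x,ẋ)=(1.457634, 4.237883)

x = 1.4576, ẋ = 4.2379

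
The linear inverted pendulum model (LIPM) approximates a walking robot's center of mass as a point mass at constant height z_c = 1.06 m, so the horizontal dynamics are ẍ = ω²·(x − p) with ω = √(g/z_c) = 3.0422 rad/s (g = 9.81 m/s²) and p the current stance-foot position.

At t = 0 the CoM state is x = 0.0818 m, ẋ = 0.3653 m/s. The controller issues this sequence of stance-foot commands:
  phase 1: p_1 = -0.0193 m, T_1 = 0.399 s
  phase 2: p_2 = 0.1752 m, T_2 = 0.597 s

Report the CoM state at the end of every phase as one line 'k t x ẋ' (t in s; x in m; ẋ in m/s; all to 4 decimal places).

1 0.3990 0.3502 1.1411
2 0.9960 1.8499 5.1939

phase 1: p=-0.0193, T=0.399, ωT=1.213838, cosh=1.831717, sinh=1.534662; start (x,ẋ)=(0.081800, 0.365300) → end (x,ẋ)=(0.350165, 1.141137)
phase 2: p=0.1752, T=0.597, ωT=1.816193, cosh=3.155527, sinh=2.992883; start (x,ẋ)=(0.350165, 1.141137) → end (x,ẋ)=(1.849945, 5.193936)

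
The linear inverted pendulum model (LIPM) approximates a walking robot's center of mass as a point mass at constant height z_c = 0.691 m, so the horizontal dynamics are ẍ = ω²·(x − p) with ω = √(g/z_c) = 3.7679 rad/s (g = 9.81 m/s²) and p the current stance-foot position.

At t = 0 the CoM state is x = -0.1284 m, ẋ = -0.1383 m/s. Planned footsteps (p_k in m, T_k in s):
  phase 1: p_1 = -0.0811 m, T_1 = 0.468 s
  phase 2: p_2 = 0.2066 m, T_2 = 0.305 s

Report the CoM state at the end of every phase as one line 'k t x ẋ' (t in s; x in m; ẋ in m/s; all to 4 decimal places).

phase 1: p=-0.0811, T=0.468, ωT=1.763377, cosh=3.001783, sinh=2.830318; start (x,ẋ)=(-0.128400, -0.138300) → end (x,ẋ)=(-0.326971, -0.919570)
phase 2: p=0.2066, T=0.305, ωT=1.149209, cosh=1.736292, sinh=1.419405; start (x,ẋ)=(-0.326971, -0.919570) → end (x,ẋ)=(-1.066246, -4.450273)

1 0.4680 -0.3270 -0.9196
2 0.7730 -1.0662 -4.4503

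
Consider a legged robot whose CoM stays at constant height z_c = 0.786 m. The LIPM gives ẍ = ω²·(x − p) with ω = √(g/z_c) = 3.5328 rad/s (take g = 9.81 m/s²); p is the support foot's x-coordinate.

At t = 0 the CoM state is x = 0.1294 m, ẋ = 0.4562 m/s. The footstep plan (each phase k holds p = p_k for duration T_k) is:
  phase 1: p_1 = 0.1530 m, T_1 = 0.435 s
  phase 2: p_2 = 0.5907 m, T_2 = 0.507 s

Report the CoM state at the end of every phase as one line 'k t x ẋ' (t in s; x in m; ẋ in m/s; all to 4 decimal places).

phase 1: p=0.1530, T=0.435, ωT=1.536768, cosh=2.432307, sinh=2.217232; start (x,ẋ)=(0.129400, 0.456200) → end (x,ẋ)=(0.381915, 0.924759)
phase 2: p=0.5907, T=0.507, ωT=1.791130, cosh=3.081497, sinh=2.914725; start (x,ẋ)=(0.381915, 0.924759) → end (x,ẋ)=(0.710298, 0.699749)

1 0.4350 0.3819 0.9248
2 0.9420 0.7103 0.6997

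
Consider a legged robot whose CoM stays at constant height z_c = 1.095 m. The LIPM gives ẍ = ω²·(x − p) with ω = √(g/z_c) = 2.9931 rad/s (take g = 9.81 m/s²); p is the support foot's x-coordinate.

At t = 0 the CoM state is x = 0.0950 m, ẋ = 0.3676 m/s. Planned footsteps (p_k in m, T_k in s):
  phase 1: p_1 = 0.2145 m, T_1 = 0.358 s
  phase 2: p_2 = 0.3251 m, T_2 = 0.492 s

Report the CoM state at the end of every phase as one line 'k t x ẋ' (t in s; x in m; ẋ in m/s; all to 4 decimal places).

1 0.3580 0.1778 0.1387
2 0.8500 0.0829 -0.5921

phase 1: p=0.2145, T=0.358, ωT=1.071530, cosh=1.631164, sinh=1.288679; start (x,ẋ)=(0.095000, 0.367600) → end (x,ẋ)=(0.177846, 0.138687)
phase 2: p=0.3251, T=0.492, ωT=1.472605, cosh=2.294954, sinh=2.065627; start (x,ẋ)=(0.177846, 0.138687) → end (x,ẋ)=(0.082871, -0.592136)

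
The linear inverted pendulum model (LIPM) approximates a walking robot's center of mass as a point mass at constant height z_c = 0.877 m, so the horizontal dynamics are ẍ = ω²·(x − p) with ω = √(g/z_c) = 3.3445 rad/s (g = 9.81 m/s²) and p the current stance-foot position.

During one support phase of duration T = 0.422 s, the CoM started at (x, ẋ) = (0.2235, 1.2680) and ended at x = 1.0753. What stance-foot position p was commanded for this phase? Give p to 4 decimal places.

p = 0.1207

ωT = 3.3445·0.422 = 1.411379; cosh(ωT) = 2.172707, sinh(ωT) = 1.928900
x(T) = p + (x₀−p)·cosh(ωT) + (ẋ₀/ω)·sinh(ωT) ⇒ p·(1 − cosh) = x(T) − x₀·cosh − (ẋ₀/ω)·sinh
numerator   = 1.0753 − (0.2235)·2.172707 − (1.2680/3.3445)·1.928900 = -0.141604
denominator = 1 − 2.172707 = -1.172707
p = -0.141604 / -1.172707 = 0.1207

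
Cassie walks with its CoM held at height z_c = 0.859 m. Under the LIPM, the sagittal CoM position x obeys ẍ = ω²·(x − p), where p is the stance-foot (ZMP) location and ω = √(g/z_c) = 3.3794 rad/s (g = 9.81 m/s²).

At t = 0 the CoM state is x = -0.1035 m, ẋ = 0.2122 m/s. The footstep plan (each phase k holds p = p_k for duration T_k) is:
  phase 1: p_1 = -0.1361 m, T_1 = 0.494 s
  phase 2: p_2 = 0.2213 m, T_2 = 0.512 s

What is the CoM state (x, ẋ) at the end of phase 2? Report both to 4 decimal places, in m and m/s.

phase 1: p=-0.1361, T=0.494, ωT=1.669424, cosh=2.748731, sinh=2.560376; start (x,ẋ)=(-0.103500, 0.212200) → end (x,ẋ)=(0.114280, 0.865353)
phase 2: p=0.2213, T=0.512, ωT=1.730253, cosh=2.909660, sinh=2.732420; start (x,ẋ)=(0.114280, 0.865353) → end (x,ẋ)=(0.609592, 1.529670)

x = 0.6096, ẋ = 1.5297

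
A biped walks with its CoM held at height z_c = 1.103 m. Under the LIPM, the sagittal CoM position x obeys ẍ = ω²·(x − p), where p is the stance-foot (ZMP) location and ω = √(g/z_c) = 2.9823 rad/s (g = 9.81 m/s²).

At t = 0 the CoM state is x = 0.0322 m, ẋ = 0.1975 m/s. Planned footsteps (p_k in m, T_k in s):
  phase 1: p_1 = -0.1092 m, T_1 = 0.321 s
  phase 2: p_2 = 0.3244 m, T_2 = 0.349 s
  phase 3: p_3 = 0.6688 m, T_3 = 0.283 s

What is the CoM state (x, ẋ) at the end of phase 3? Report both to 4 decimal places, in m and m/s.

phase 1: p=-0.1092, T=0.321, ωT=0.957318, cosh=1.494312, sinh=1.110391; start (x,ẋ)=(0.032200, 0.197500) → end (x,ẋ)=(0.175630, 0.763375)
phase 2: p=0.3244, T=0.349, ωT=1.040823, cosh=1.592355, sinh=1.239191; start (x,ẋ)=(0.175630, 0.763375) → end (x,ẋ)=(0.404700, 0.665765)
phase 3: p=0.6688, T=0.283, ωT=0.843991, cosh=1.377810, sinh=0.947819; start (x,ẋ)=(0.404700, 0.665765) → end (x,ẋ)=(0.516510, 0.170770)

x = 0.5165, ẋ = 0.1708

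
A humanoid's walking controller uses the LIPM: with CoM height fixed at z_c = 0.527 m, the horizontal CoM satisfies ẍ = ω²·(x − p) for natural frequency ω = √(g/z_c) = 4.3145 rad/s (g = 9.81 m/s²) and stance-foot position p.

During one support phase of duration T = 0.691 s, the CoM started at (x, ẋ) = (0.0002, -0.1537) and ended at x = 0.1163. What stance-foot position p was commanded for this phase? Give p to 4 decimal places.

p = -0.0523

ωT = 4.3145·0.691 = 2.981319; cosh(ωT) = 9.882269, sinh(ωT) = 9.831543
x(T) = p + (x₀−p)·cosh(ωT) + (ẋ₀/ω)·sinh(ωT) ⇒ p·(1 − cosh) = x(T) − x₀·cosh − (ẋ₀/ω)·sinh
numerator   = 0.1163 − (0.0002)·9.882269 − (-0.1537/4.3145)·9.831543 = 0.464563
denominator = 1 − 9.882269 = -8.882269
p = 0.464563 / -8.882269 = -0.0523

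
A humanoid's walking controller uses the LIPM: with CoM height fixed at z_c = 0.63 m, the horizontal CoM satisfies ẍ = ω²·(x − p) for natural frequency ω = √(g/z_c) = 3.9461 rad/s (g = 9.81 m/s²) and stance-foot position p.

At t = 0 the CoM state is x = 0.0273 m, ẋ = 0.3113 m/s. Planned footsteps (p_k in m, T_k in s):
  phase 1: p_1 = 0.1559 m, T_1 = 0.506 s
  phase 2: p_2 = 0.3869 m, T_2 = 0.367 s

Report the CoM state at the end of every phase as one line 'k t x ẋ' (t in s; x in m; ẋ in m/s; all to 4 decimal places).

1 0.5060 -0.0412 -0.6668
2 0.8730 -0.9141 -4.8935

phase 1: p=0.1559, T=0.506, ωT=1.996727, cosh=3.750344, sinh=3.614565; start (x,ẋ)=(0.027300, 0.311300) → end (x,ẋ)=(-0.041248, -0.666796)
phase 2: p=0.3869, T=0.367, ωT=1.448219, cosh=2.245258, sinh=2.010269; start (x,ẋ)=(-0.041248, -0.666796) → end (x,ẋ)=(-0.914090, -4.893511)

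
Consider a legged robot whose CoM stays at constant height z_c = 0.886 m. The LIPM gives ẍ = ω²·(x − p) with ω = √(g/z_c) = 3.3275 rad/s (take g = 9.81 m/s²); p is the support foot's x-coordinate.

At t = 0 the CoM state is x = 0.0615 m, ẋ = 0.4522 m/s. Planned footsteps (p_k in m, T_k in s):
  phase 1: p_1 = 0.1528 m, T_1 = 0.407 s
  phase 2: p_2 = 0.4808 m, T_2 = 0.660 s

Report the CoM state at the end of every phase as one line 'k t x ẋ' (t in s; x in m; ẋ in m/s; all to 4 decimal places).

1 0.4070 0.2099 0.3850
2 1.0670 -0.2385 -2.2503

phase 1: p=0.1528, T=0.407, ωT=1.354292, cosh=2.066074, sinh=1.807945; start (x,ẋ)=(0.061500, 0.452200) → end (x,ẋ)=(0.209863, 0.385024)
phase 2: p=0.4808, T=0.660, ωT=2.196150, cosh=4.550782, sinh=4.439552; start (x,ẋ)=(0.209863, 0.385024) → end (x,ẋ)=(-0.238476, -2.250284)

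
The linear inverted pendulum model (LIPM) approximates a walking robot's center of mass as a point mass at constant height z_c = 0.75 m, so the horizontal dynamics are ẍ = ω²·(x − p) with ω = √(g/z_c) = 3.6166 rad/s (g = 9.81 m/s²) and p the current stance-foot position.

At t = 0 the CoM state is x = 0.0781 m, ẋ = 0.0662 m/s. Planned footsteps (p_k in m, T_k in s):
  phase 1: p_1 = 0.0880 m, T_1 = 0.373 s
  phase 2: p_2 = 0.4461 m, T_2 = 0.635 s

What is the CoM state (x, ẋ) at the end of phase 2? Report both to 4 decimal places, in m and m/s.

phase 1: p=0.0880, T=0.373, ωT=1.348992, cosh=2.056520, sinh=1.797018; start (x,ẋ)=(0.078100, 0.066200) → end (x,ẋ)=(0.100534, 0.071801)
phase 2: p=0.4461, T=0.635, ωT=2.296541, cosh=5.020174, sinh=4.919568; start (x,ẋ)=(0.100534, 0.071801) → end (x,ẋ)=(-1.191033, -5.787897)

x = -1.1910, ẋ = -5.7879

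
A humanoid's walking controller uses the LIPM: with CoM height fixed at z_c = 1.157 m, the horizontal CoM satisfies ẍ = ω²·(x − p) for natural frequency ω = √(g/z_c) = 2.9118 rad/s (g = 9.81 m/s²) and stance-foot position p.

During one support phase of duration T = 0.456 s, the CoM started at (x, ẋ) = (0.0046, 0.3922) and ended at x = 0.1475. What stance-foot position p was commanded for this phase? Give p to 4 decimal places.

p = 0.0962

ωT = 2.9118·0.456 = 1.327781; cosh(ωT) = 2.018863, sinh(ωT) = 1.753798
x(T) = p + (x₀−p)·cosh(ωT) + (ẋ₀/ω)·sinh(ωT) ⇒ p·(1 − cosh) = x(T) − x₀·cosh − (ẋ₀/ω)·sinh
numerator   = 0.1475 − (0.0046)·2.018863 − (0.3922/2.9118)·1.753798 = -0.098012
denominator = 1 − 2.018863 = -1.018863
p = -0.098012 / -1.018863 = 0.0962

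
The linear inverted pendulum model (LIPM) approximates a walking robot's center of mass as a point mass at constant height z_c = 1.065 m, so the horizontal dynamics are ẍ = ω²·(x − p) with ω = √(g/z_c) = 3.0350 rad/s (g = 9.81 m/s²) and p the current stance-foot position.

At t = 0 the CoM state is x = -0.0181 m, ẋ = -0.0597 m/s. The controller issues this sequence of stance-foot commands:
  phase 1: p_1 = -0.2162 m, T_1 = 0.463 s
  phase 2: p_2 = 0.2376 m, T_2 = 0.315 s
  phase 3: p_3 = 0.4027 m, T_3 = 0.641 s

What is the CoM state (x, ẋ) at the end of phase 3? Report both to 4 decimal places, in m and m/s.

phase 1: p=-0.2162, T=0.463, ωT=1.405205, cosh=2.160840, sinh=1.915523; start (x,ẋ)=(-0.018100, -0.059700) → end (x,ẋ)=(0.174183, 1.022674)
phase 2: p=0.2376, T=0.315, ωT=0.956025, cosh=1.492877, sinh=1.108459; start (x,ẋ)=(0.174183, 1.022674) → end (x,ẋ)=(0.516433, 1.313381)
phase 3: p=0.4027, T=0.641, ωT=1.945435, cosh=3.569800, sinh=3.426875; start (x,ẋ)=(0.516433, 1.313381) → end (x,ẋ)=(2.291666, 5.871393)

x = 2.2917, ẋ = 5.8714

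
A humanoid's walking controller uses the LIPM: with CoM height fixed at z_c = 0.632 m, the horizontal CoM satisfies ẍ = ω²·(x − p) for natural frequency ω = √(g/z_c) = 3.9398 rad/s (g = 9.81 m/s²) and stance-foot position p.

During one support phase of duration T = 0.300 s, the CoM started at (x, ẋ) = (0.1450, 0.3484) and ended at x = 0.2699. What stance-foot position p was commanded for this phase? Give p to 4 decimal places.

p = 0.1523

ωT = 3.9398·0.300 = 1.181940; cosh(ωT) = 1.783689, sinh(ωT) = 1.477005
x(T) = p + (x₀−p)·cosh(ωT) + (ẋ₀/ω)·sinh(ωT) ⇒ p·(1 − cosh) = x(T) − x₀·cosh − (ẋ₀/ω)·sinh
numerator   = 0.2699 − (0.1450)·1.783689 − (0.3484/3.9398)·1.477005 = -0.119348
denominator = 1 − 1.783689 = -0.783689
p = -0.119348 / -0.783689 = 0.1523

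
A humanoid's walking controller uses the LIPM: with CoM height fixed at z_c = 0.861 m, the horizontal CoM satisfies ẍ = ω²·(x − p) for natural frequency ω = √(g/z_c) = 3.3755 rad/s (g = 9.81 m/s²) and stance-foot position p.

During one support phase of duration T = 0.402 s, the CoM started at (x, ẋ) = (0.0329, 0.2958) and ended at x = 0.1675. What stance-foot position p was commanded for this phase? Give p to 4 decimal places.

p = 0.0556

ωT = 3.3755·0.402 = 1.356951; cosh(ωT) = 2.070888, sinh(ωT) = 1.813444
x(T) = p + (x₀−p)·cosh(ωT) + (ẋ₀/ω)·sinh(ωT) ⇒ p·(1 − cosh) = x(T) − x₀·cosh − (ẋ₀/ω)·sinh
numerator   = 0.1675 − (0.0329)·2.070888 − (0.2958/3.3755)·1.813444 = -0.059547
denominator = 1 − 2.070888 = -1.070888
p = -0.059547 / -1.070888 = 0.0556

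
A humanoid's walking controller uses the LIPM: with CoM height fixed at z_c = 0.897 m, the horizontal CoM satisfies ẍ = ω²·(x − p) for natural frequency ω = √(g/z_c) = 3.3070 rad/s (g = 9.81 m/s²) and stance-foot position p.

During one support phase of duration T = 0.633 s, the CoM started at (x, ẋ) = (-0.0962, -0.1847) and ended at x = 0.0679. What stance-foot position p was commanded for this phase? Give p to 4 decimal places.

ωT = 3.3070·0.633 = 2.093331; cosh(ωT) = 4.117583, sinh(ωT) = 3.994308
x(T) = p + (x₀−p)·cosh(ωT) + (ẋ₀/ω)·sinh(ωT) ⇒ p·(1 − cosh) = x(T) − x₀·cosh − (ẋ₀/ω)·sinh
numerator   = 0.0679 − (-0.0962)·4.117583 − (-0.1847/3.3070)·3.994308 = 0.687098
denominator = 1 − 4.117583 = -3.117583
p = 0.687098 / -3.117583 = -0.2204

p = -0.2204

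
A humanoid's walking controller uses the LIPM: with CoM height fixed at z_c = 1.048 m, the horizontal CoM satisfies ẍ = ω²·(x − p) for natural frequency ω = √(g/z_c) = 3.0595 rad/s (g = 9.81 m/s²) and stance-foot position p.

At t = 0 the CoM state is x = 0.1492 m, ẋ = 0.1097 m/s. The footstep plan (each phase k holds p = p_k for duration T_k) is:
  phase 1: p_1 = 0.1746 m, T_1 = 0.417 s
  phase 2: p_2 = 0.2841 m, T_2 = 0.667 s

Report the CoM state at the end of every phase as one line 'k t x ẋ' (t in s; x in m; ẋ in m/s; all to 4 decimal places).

phase 1: p=0.1746, T=0.417, ωT=1.275811, cosh=1.930406, sinh=1.651201; start (x,ẋ)=(0.149200, 0.109700) → end (x,ẋ)=(0.184772, 0.083448)
phase 2: p=0.2841, T=0.667, ωT=2.040687, cosh=3.912915, sinh=3.782976; start (x,ẋ)=(0.184772, 0.083448) → end (x,ẋ)=(-0.001379, -0.823092)

1 0.4170 0.1848 0.0834
2 1.0840 -0.0014 -0.8231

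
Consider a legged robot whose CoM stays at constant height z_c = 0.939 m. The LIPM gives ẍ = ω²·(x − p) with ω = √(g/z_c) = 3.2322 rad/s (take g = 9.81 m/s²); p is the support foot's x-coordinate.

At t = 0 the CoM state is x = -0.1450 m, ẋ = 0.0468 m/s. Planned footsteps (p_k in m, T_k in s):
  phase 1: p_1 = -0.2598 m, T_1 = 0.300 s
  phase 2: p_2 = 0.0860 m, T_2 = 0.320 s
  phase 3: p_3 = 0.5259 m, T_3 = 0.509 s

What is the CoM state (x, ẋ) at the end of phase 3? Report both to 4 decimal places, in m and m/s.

x = -0.7025, ẋ = -3.6278

phase 1: p=-0.2598, T=0.300, ωT=0.969660, cosh=1.508130, sinh=1.128918; start (x,ẋ)=(-0.145000, 0.046800) → end (x,ẋ)=(-0.070321, 0.489473)
phase 2: p=0.0860, T=0.320, ωT=1.034304, cosh=1.584311, sinh=1.228837; start (x,ẋ)=(-0.070321, 0.489473) → end (x,ẋ)=(0.024430, 0.154595)
phase 3: p=0.5259, T=0.509, ωT=1.645190, cosh=2.687485, sinh=2.494509; start (x,ẋ)=(0.024430, 0.154595) → end (x,ẋ)=(-0.702481, -3.627756)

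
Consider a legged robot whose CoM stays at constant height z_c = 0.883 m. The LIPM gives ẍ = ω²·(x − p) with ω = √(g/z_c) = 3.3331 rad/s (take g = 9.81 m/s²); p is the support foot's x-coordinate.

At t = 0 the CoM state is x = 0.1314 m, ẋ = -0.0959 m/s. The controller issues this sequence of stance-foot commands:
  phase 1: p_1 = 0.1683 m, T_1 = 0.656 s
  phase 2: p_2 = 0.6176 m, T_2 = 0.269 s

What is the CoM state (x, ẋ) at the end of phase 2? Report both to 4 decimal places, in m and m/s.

phase 1: p=0.1683, T=0.656, ωT=2.186514, cosh=4.508212, sinh=4.395904; start (x,ẋ)=(0.131400, -0.095900) → end (x,ẋ)=(-0.124532, -0.972996)
phase 2: p=0.6176, T=0.269, ωT=0.896604, cosh=1.429608, sinh=1.021656; start (x,ẋ)=(-0.124532, -0.972996) → end (x,ẋ)=(-0.741599, -3.918171)

x = -0.7416, ẋ = -3.9182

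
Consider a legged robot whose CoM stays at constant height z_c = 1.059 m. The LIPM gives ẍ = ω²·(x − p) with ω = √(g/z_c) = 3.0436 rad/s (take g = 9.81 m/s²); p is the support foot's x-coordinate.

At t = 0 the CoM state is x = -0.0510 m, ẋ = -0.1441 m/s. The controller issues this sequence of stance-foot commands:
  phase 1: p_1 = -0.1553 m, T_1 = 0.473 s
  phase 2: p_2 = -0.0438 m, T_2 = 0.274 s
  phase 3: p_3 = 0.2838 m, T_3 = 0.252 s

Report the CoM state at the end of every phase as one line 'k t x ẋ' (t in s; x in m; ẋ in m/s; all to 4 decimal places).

1 0.4730 -0.0172 0.3110
2 0.7470 0.0881 0.5012
3 0.9990 0.1667 0.1530

phase 1: p=-0.1553, T=0.473, ωT=1.439623, cosh=2.228061, sinh=1.991043; start (x,ẋ)=(-0.051000, -0.144100) → end (x,ẋ)=(-0.017180, 0.310988)
phase 2: p=-0.0438, T=0.274, ωT=0.833946, cosh=1.368359, sinh=0.934028; start (x,ẋ)=(-0.017180, 0.310988) → end (x,ẋ)=(0.088063, 0.501220)
phase 3: p=0.2838, T=0.252, ωT=0.766987, cosh=1.308840, sinh=0.844429; start (x,ẋ)=(0.088063, 0.501220) → end (x,ẋ)=(0.166672, 0.152952)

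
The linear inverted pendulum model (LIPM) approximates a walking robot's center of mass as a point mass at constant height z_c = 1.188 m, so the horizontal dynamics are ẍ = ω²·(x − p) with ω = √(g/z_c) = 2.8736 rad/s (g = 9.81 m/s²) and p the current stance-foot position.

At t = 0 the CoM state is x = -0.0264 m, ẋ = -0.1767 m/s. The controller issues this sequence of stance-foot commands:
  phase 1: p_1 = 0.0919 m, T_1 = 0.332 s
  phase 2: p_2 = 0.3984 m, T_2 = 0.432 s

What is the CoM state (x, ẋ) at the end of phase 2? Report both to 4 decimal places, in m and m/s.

phase 1: p=0.0919, T=0.332, ωT=0.954035, cosh=1.490674, sinh=1.105491; start (x,ẋ)=(-0.026400, -0.176700) → end (x,ẋ)=(-0.152424, -0.639210)
phase 2: p=0.3984, T=0.432, ωT=1.241395, cosh=1.874709, sinh=1.585729; start (x,ẋ)=(-0.152424, -0.639210) → end (x,ẋ)=(-0.986969, -3.708302)

x = -0.9870, ẋ = -3.7083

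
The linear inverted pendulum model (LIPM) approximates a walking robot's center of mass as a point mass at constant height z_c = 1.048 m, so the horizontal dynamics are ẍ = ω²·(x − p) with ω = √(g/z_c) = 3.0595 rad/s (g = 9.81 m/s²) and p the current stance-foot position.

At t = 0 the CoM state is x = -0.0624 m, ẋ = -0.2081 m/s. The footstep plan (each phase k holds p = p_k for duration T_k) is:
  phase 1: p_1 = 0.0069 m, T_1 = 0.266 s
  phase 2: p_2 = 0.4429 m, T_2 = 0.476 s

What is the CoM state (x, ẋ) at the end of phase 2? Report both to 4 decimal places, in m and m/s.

phase 1: p=0.0069, T=0.266, ωT=0.813827, cosh=1.349843, sinh=0.906684; start (x,ẋ)=(-0.062400, -0.208100) → end (x,ẋ)=(-0.148315, -0.473141)
phase 2: p=0.4429, T=0.476, ωT=1.456322, cosh=2.261622, sinh=2.028530; start (x,ẋ)=(-0.148315, -0.473141) → end (x,ẋ)=(-1.207909, -4.739312)

x = -1.2079, ẋ = -4.7393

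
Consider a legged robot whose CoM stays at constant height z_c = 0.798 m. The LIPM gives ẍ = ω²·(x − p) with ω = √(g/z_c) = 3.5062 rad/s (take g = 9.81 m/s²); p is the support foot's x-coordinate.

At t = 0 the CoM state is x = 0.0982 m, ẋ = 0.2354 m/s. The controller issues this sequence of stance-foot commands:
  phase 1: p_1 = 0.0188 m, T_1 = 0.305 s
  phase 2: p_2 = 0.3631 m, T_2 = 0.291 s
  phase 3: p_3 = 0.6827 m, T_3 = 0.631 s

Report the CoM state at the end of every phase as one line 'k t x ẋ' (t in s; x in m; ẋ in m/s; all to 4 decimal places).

phase 1: p=0.0188, T=0.305, ωT=1.069391, cosh=1.628411, sinh=1.285194; start (x,ẋ)=(0.098200, 0.235400) → end (x,ẋ)=(0.234381, 0.741116)
phase 2: p=0.3631, T=0.291, ωT=1.020304, cosh=1.567262, sinh=1.206777; start (x,ẋ)=(0.234381, 0.741116) → end (x,ẋ)=(0.416444, 0.616889)
phase 3: p=0.6827, T=0.631, ωT=2.212412, cosh=4.623584, sinh=4.514148; start (x,ẋ)=(0.416444, 0.616889) → end (x,ẋ)=(0.245873, -1.361927)

1 0.3050 0.2344 0.7411
2 0.5960 0.4164 0.6169
3 1.2270 0.2459 -1.3619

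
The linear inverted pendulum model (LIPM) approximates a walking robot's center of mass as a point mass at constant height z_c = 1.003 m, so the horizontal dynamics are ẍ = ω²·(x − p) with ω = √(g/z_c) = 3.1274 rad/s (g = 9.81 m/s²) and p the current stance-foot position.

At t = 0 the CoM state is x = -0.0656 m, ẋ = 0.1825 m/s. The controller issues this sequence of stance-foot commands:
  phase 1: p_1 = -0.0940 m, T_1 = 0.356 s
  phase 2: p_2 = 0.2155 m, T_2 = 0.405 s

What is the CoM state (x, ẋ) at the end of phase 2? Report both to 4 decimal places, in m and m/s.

x = 0.0900, ẋ = -0.1111

phase 1: p=-0.0940, T=0.356, ωT=1.113354, cosh=1.686505, sinh=1.358049; start (x,ẋ)=(-0.065600, 0.182500) → end (x,ẋ)=(0.033146, 0.428407)
phase 2: p=0.2155, T=0.405, ωT=1.266597, cosh=1.915272, sinh=1.633483; start (x,ẋ)=(0.033146, 0.428407) → end (x,ẋ)=(0.090005, -0.111051)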